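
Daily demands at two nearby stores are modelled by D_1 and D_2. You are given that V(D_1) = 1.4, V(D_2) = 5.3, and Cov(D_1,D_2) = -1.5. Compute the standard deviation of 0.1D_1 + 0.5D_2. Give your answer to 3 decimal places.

V(0.1D_1 + 0.5D_2) = (0.1)²·V(D_1) + (0.5)²·V(D_2) + 2·(0.1)·(0.5)·Cov(D_1,D_2)
= 0.01·1.4 + 0.25·5.3 + 0.1·-1.5 = 1.189
SD(0.1D_1 + 0.5D_2) = √1.189 ≈ 1.090

1.090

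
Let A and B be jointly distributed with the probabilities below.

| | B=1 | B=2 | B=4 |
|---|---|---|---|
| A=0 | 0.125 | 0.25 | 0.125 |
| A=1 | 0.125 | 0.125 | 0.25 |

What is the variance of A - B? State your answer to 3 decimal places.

1.500

E[A] = 0.5,  E[B] = 2.5,  E[AB] = 1.375
Var(A) = 0.5 − (0.5)² = 0.25;  Var(B) = 7.75 − (2.5)² = 1.5
Cov(A,B) = 1.375 − (0.5)(2.5) = 0.125
Var(A - B) = (1)²·0.25 + (-1)²·1.5 + 2·(1)·(-1)·0.125 = 1.5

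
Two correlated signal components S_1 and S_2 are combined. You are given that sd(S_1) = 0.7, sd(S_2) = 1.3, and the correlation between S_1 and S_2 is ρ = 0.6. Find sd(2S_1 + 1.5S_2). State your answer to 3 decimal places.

3.006

V(S_1) = (0.7)² = 0.49;  V(S_2) = (1.3)² = 1.69
Cov(S_1,S_2) = ρ·sd(S_1)·sd(S_2) = 0.6·0.7·1.3 = 0.546
V(2S_1 + 1.5S_2) = (2)²·V(S_1) + (1.5)²·V(S_2) + 2·(2)·(1.5)·Cov(S_1,S_2)
= 4·0.49 + 2.25·1.69 + 6·0.546 = 9.0385
sd(2S_1 + 1.5S_2) = √9.0385 ≈ 3.006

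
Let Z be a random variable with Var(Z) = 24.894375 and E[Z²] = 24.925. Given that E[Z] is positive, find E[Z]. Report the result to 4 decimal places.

0.1750

(E[Z])² = E[Z²] − Var(Z) = 24.925 − 24.894375 = 0.030625
E[Z] = √0.030625 = 0.175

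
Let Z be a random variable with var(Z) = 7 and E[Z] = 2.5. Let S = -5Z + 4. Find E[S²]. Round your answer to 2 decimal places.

E[-5Z + 4] = -5·2.5 + 4 = -8.5
var(-5Z + 4) = (-5)²·7 = 175
E[S²] = var(S) + (E[S])² = 175 + (-8.5)² = 247.25

247.25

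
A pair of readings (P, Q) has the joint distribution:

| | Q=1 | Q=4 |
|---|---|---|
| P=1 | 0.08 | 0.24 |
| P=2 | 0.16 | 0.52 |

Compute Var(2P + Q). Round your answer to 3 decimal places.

E[P] = 1.68,  E[Q] = 3.28,  E[PQ] = 5.52
Var(P) = 3.04 − (1.68)² = 0.2176;  Var(Q) = 12.4 − (3.28)² = 1.6416
cov(P,Q) = 5.52 − (1.68)(3.28) = 0.0096
Var(2P + Q) = (2)²·0.2176 + (1)²·1.6416 + 2·(2)·(1)·0.0096 = 2.5504

2.550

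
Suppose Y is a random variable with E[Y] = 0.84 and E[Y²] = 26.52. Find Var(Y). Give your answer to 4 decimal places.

Var(Y) = 26.52 − (0.84)² = 25.8144

25.8144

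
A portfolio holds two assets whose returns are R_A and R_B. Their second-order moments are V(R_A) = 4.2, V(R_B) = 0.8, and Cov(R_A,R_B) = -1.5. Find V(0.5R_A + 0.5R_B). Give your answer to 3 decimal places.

0.500

V(0.5R_A + 0.5R_B) = (0.5)²·V(R_A) + (0.5)²·V(R_B) + 2·(0.5)·(0.5)·Cov(R_A,R_B)
= 0.25·4.2 + 0.25·0.8 + 0.5·-1.5 = 0.5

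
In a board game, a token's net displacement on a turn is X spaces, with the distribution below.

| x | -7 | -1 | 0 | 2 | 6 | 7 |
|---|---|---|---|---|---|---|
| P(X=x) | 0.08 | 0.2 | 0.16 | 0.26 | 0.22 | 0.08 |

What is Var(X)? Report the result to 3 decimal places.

E[X] = (-7)(0.08) + (-1)(0.2) + (0)(0.16) + (2)(0.26) + (6)(0.22) + (7)(0.08) = 1.64
E[X²] = (-7)²(0.08) + (-1)²(0.2) + (0)²(0.16) + (2)²(0.26) + (6)²(0.22) + (7)²(0.08) = 17
Var(X) = E[X²] − (E[X])² = 17 − (1.64)² = 14.3104

14.310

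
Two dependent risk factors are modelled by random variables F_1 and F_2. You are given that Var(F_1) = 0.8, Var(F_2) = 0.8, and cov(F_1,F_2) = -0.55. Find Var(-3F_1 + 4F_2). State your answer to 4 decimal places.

Var(-3F_1 + 4F_2) = (-3)²·Var(F_1) + (4)²·Var(F_2) + 2·(-3)·(4)·cov(F_1,F_2)
= 9·0.8 + 16·0.8 + -24·-0.55 = 33.2

33.2000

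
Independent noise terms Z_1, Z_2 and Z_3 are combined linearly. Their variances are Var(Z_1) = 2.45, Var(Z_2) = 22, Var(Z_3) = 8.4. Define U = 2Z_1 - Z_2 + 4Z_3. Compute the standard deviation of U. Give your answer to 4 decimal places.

12.8919

By independence, Var(U) = (2)²Var(Z_1) + (-1)²Var(Z_2) + (4)²Var(Z_3)
= (2)²·2.45 + (-1)²·22 + (4)²·8.4 = 166.2
σ(U) = √166.2 ≈ 12.8919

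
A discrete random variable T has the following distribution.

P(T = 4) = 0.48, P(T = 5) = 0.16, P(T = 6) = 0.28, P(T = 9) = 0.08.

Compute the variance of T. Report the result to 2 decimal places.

2.03

E[T] = (4)(0.48) + (5)(0.16) + (6)(0.28) + (9)(0.08) = 5.12
E[T²] = (4)²(0.48) + (5)²(0.16) + (6)²(0.28) + (9)²(0.08) = 28.24
V(T) = E[T²] − (E[T])² = 28.24 − (5.12)² = 2.0256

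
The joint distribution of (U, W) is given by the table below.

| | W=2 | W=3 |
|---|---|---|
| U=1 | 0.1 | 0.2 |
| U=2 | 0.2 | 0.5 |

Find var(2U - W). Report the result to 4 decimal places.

E[U] = 1.7,  E[W] = 2.7,  E[UW] = 4.6
var(U) = 3.1 − (1.7)² = 0.21;  var(W) = 7.5 − (2.7)² = 0.21
Cov(U,W) = 4.6 − (1.7)(2.7) = 0.01
var(2U - W) = (2)²·0.21 + (-1)²·0.21 + 2·(2)·(-1)·0.01 = 1.01

1.0100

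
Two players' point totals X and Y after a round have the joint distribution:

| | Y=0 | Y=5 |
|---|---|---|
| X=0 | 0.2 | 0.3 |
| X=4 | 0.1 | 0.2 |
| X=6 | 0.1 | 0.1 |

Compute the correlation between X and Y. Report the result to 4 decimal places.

E[X] = 2.4,  E[Y] = 3
E[XY] = 7
Cov(X,Y) = E[XY] − E[X]E[Y] = 7 − (2.4)(3) = -0.2
Var(X) = 6.24,  Var(Y) = 6
ρ = -0.2 / √(6.24·6) ≈ -0.0327

-0.0327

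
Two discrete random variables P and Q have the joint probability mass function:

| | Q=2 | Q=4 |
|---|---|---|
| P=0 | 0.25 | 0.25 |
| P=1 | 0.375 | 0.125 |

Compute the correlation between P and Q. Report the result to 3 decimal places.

-0.258

E[P] = 0.5,  E[Q] = 2.75
E[PQ] = 1.25
cov(P,Q) = E[PQ] − E[P]E[Q] = 1.25 − (0.5)(2.75) = -0.125
Var(P) = 0.25,  Var(Q) = 0.9375
ρ = -0.125 / √(0.25·0.9375) ≈ -0.258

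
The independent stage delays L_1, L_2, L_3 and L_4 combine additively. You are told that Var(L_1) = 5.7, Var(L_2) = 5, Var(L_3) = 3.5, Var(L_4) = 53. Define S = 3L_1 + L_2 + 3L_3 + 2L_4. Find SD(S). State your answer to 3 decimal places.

By independence, Var(S) = (3)²Var(L_1) + (1)²Var(L_2) + (3)²Var(L_3) + (2)²Var(L_4)
= (3)²·5.7 + (1)²·5 + (3)²·3.5 + (2)²·53 = 299.8
SD(S) = √299.8 ≈ 17.315

17.315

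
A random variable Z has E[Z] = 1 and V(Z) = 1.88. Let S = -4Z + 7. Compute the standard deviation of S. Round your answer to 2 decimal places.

5.48

V(-4Z + 7) = (-4)²·1.88 = 30.08
SD(S) = √30.08 ≈ 5.48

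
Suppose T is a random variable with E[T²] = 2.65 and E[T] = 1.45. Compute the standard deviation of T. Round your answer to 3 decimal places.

0.740

V(T) = 2.65 − (1.45)² = 0.5475
SD(T) = √0.5475 ≈ 0.740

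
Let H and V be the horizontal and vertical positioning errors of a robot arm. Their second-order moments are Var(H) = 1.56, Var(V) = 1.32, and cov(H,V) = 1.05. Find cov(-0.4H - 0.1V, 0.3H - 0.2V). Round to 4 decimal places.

-0.1083

cov(-0.4H - 0.1V, 0.3H - 0.2V) = (-0.4)(0.3)Var(H) + (-0.1)(-0.2)Var(V) + [(-0.4)(-0.2) + (-0.1)(0.3)]cov(H,V)
= -0.12·1.56 + 0.02·1.32 + 0.05·1.05 = -0.1083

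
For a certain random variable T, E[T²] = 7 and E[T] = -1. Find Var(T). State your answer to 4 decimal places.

Var(T) = 7 − (-1)² = 6

6.0000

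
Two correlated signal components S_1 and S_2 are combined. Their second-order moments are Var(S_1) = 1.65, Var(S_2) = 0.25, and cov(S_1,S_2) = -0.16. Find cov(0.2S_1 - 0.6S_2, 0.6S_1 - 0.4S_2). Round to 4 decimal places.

0.3284

cov(0.2S_1 - 0.6S_2, 0.6S_1 - 0.4S_2) = (0.2)(0.6)Var(S_1) + (-0.6)(-0.4)Var(S_2) + [(0.2)(-0.4) + (-0.6)(0.6)]cov(S_1,S_2)
= 0.12·1.65 + 0.24·0.25 + -0.44·-0.16 = 0.3284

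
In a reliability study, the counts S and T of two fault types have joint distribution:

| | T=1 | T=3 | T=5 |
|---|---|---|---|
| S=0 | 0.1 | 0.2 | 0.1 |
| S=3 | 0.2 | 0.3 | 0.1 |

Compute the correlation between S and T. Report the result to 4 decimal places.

E[S] = 1.8,  E[T] = 2.8
E[ST] = 4.8
Cov(S,T) = E[ST] − E[S]E[T] = 4.8 − (1.8)(2.8) = -0.24
Var(S) = 2.16,  Var(T) = 1.96
ρ = -0.24 / √(2.16·1.96) ≈ -0.1166

-0.1166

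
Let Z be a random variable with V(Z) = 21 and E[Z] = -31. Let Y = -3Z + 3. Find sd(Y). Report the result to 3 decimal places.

13.748

V(-3Z + 3) = (-3)²·21 = 189
sd(Y) = √189 ≈ 13.748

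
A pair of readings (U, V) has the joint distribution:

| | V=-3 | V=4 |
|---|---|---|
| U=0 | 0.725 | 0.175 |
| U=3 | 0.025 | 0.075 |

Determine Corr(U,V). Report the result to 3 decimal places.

E[U] = 0.3,  E[V] = -1.25
E[UV] = 0.675
Cov(U,V) = E[UV] − E[U]E[V] = 0.675 − (0.3)(-1.25) = 1.05
Var(U) = 0.81,  Var(V) = 9.1875
ρ = 1.05 / √(0.81·9.1875) ≈ 0.385

0.385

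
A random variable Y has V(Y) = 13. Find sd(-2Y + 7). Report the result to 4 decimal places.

V(-2Y + 7) = (-2)²·13 = 52
sd(-2Y + 7) = √52 ≈ 7.2111

7.2111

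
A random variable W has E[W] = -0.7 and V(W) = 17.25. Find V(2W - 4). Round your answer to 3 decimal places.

69.000

V(2W - 4) = (2)²·V(W) = 4·17.25 = 69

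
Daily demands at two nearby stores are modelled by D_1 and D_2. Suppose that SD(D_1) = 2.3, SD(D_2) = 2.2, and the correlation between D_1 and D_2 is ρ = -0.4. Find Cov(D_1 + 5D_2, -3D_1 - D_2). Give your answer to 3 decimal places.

Var(D_1) = (2.3)² = 5.29;  Var(D_2) = (2.2)² = 4.84
Cov(D_1,D_2) = ρ·SD(D_1)·SD(D_2) = -0.4·2.3·2.2 = -2.024
Cov(D_1 + 5D_2, -3D_1 - D_2) = (1)(-3)Var(D_1) + (5)(-1)Var(D_2) + [(1)(-1) + (5)(-3)]Cov(D_1,D_2)
= -3·5.29 + -5·4.84 + -16·-2.024 = -7.686

-7.686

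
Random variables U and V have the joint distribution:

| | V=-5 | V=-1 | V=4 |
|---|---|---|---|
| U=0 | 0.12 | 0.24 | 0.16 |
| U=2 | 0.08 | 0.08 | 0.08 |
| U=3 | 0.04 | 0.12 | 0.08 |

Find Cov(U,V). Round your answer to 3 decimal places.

0.112

E[U] = 1.2,  E[V] = -0.36
E[UV] = -0.32
Cov(U,V) = E[UV] − E[U]E[V] = -0.32 − (1.2)(-0.36) = 0.112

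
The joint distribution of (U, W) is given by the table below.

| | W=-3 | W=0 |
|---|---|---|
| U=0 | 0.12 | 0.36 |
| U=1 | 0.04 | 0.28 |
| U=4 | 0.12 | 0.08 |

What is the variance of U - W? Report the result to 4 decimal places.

5.3184

E[U] = 1.12,  E[W] = -0.84,  E[UW] = -1.56
var(U) = 3.52 − (1.12)² = 2.2656;  var(W) = 2.52 − (-0.84)² = 1.8144
Cov(U,W) = -1.56 − (1.12)(-0.84) = -0.6192
var(U - W) = (1)²·2.2656 + (-1)²·1.8144 + 2·(1)·(-1)·-0.6192 = 5.3184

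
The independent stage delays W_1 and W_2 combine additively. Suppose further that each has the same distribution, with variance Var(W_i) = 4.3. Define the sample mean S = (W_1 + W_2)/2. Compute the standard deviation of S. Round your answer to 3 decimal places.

1.466

By independence, Var(S) = (0.5)²Var(W_1) + (0.5)²Var(W_2)
= (0.5)²·4.3 + (0.5)²·4.3 = 2.15
sd(S) = √2.15 ≈ 1.466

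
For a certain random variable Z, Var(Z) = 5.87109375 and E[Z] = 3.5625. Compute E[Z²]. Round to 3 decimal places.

18.563

E[Z²] = Var(Z) + (E[Z])² = 5.87109375 + (3.5625)² = 18.5625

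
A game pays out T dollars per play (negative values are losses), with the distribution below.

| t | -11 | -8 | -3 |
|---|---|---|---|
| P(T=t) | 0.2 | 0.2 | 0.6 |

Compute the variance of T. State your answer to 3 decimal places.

11.040

E[T] = (-11)(0.2) + (-8)(0.2) + (-3)(0.6) = -5.6
E[T²] = (-11)²(0.2) + (-8)²(0.2) + (-3)²(0.6) = 42.4
Var(T) = E[T²] − (E[T])² = 42.4 − (-5.6)² = 11.04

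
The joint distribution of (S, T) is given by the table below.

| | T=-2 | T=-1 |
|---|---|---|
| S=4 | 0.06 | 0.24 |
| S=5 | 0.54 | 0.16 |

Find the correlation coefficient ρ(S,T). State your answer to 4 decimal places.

-0.5345

E[S] = 4.7,  E[T] = -1.6
E[ST] = -7.64
Cov(S,T) = E[ST] − E[S]E[T] = -7.64 − (4.7)(-1.6) = -0.12
V(S) = 0.21,  V(T) = 0.24
ρ = -0.12 / √(0.21·0.24) ≈ -0.5345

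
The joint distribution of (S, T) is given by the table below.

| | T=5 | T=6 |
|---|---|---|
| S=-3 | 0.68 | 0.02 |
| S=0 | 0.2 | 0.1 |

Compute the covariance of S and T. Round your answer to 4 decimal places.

0.1920

E[S] = -2.1,  E[T] = 5.12
E[ST] = -10.56
Cov(S,T) = E[ST] − E[S]E[T] = -10.56 − (-2.1)(5.12) = 0.192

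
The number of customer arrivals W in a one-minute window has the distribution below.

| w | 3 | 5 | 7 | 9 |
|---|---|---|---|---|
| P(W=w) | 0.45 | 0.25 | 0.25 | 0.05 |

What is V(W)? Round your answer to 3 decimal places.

3.560

E[W] = (3)(0.45) + (5)(0.25) + (7)(0.25) + (9)(0.05) = 4.8
E[W²] = (3)²(0.45) + (5)²(0.25) + (7)²(0.25) + (9)²(0.05) = 26.6
V(W) = E[W²] − (E[W])² = 26.6 − (4.8)² = 3.56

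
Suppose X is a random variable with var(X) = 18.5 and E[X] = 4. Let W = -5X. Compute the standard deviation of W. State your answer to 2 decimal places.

var(-5X) = (-5)²·18.5 = 462.5
SD(W) = √462.5 ≈ 21.51

21.51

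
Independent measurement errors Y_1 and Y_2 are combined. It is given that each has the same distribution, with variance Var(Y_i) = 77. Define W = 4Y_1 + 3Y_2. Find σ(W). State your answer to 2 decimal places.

By independence, Var(W) = (4)²Var(Y_1) + (3)²Var(Y_2)
= (4)²·77 + (3)²·77 = 1925
σ(W) = √1925 ≈ 43.87

43.87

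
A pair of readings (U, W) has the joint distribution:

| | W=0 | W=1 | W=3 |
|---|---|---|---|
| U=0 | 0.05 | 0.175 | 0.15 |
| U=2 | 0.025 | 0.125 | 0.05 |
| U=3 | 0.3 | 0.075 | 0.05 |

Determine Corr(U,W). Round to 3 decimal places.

-0.419

E[U] = 1.675,  E[W] = 1.125
E[UW] = 1.225
cov(U,W) = E[UW] − E[U]E[W] = 1.225 − (1.675)(1.125) = -0.659375
var(U) = 1.819375,  var(W) = 1.359375
ρ = -0.659375 / √(1.819375·1.359375) ≈ -0.419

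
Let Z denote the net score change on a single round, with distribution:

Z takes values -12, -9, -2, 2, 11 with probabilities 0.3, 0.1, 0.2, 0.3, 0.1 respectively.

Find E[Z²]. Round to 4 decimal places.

E[Z²] = (-12)²(0.3) + (-9)²(0.1) + (-2)²(0.2) + (2)²(0.3) + (11)²(0.1) = 65.4

65.4000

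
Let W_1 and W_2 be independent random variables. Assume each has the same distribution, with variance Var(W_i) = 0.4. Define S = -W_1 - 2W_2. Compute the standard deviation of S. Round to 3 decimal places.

1.414

By independence, Var(S) = (-1)²Var(W_1) + (-2)²Var(W_2)
= (-1)²·0.4 + (-2)²·0.4 = 2
σ(S) = √2 ≈ 1.414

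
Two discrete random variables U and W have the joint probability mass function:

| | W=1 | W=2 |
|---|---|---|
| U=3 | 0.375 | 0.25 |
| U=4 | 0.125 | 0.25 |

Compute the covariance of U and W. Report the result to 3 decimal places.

E[U] = 3.375,  E[W] = 1.5
E[UW] = 5.125
Cov(U,W) = E[UW] − E[U]E[W] = 5.125 − (3.375)(1.5) = 0.0625

0.063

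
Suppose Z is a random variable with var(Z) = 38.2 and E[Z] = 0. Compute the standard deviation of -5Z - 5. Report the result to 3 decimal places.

var(-5Z - 5) = (-5)²·38.2 = 955
sd(-5Z - 5) = √955 ≈ 30.903

30.903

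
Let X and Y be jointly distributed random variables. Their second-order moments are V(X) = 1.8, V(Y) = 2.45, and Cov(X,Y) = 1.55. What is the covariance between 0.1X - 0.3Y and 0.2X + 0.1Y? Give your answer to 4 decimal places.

Cov(0.1X - 0.3Y, 0.2X + 0.1Y) = (0.1)(0.2)V(X) + (-0.3)(0.1)V(Y) + [(0.1)(0.1) + (-0.3)(0.2)]Cov(X,Y)
= 0.02·1.8 + -0.03·2.45 + -0.05·1.55 = -0.115

-0.1150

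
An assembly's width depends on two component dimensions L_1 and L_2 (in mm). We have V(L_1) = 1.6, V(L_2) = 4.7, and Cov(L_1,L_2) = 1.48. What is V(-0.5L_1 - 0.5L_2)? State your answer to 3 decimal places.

2.315

V(-0.5L_1 - 0.5L_2) = (-0.5)²·V(L_1) + (-0.5)²·V(L_2) + 2·(-0.5)·(-0.5)·Cov(L_1,L_2)
= 0.25·1.6 + 0.25·4.7 + 0.5·1.48 = 2.315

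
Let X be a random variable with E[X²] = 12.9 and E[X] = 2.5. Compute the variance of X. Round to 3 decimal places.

6.650

var(X) = 12.9 − (2.5)² = 6.65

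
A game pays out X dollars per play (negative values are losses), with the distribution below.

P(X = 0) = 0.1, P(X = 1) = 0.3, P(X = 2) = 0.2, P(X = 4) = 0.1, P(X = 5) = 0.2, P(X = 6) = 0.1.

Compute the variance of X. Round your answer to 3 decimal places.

4.010

E[X] = (0)(0.1) + (1)(0.3) + (2)(0.2) + (4)(0.1) + (5)(0.2) + (6)(0.1) = 2.7
E[X²] = (0)²(0.1) + (1)²(0.3) + (2)²(0.2) + (4)²(0.1) + (5)²(0.2) + (6)²(0.1) = 11.3
Var(X) = E[X²] − (E[X])² = 11.3 − (2.7)² = 4.01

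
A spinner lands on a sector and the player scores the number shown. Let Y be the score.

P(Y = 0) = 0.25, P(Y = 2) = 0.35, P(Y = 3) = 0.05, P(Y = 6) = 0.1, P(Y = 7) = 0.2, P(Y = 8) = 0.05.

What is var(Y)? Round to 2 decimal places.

E[Y] = (0)(0.25) + (2)(0.35) + (3)(0.05) + (6)(0.1) + (7)(0.2) + (8)(0.05) = 3.25
E[Y²] = (0)²(0.25) + (2)²(0.35) + (3)²(0.05) + (6)²(0.1) + (7)²(0.2) + (8)²(0.05) = 18.45
var(Y) = E[Y²] − (E[Y])² = 18.45 − (3.25)² = 7.8875

7.89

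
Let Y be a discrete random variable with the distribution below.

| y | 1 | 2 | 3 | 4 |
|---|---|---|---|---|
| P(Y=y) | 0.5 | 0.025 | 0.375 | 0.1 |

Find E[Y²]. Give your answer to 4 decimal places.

5.5750

E[Y²] = (1)²(0.5) + (2)²(0.025) + (3)²(0.375) + (4)²(0.1) = 5.575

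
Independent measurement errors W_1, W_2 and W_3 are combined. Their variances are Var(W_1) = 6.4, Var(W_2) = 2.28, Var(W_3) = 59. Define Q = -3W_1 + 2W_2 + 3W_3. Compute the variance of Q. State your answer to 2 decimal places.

597.72

By independence, Var(Q) = (-3)²Var(W_1) + (2)²Var(W_2) + (3)²Var(W_3)
= (-3)²·6.4 + (2)²·2.28 + (3)²·59 = 597.72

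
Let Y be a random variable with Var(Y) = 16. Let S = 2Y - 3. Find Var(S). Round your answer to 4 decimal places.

Var(2Y - 3) = (2)²·Var(Y) = 4·16 = 64

64.0000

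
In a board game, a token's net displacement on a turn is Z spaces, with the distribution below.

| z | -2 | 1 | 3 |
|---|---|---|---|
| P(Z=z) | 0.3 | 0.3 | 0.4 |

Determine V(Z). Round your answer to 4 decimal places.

E[Z] = (-2)(0.3) + (1)(0.3) + (3)(0.4) = 0.9
E[Z²] = (-2)²(0.3) + (1)²(0.3) + (3)²(0.4) = 5.1
V(Z) = E[Z²] − (E[Z])² = 5.1 − (0.9)² = 4.29

4.2900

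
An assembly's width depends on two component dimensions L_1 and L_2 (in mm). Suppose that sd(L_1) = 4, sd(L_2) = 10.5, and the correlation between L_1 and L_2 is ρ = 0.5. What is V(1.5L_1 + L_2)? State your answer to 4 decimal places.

209.2500

V(L_1) = (4)² = 16;  V(L_2) = (10.5)² = 110.25
Cov(L_1,L_2) = ρ·sd(L_1)·sd(L_2) = 0.5·4·10.5 = 21
V(1.5L_1 + L_2) = (1.5)²·V(L_1) + (1)²·V(L_2) + 2·(1.5)·(1)·Cov(L_1,L_2)
= 2.25·16 + 1·110.25 + 3·21 = 209.25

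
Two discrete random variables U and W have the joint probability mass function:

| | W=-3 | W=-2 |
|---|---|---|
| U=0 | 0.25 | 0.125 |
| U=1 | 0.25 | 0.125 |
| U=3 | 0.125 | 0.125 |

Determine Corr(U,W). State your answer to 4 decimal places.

E[U] = 1.125,  E[W] = -2.625
E[UW] = -2.875
Cov(U,W) = E[UW] − E[U]E[W] = -2.875 − (1.125)(-2.625) = 0.078125
Var(U) = 1.359375,  Var(W) = 0.234375
ρ = 0.078125 / √(1.359375·0.234375) ≈ 0.1384

0.1384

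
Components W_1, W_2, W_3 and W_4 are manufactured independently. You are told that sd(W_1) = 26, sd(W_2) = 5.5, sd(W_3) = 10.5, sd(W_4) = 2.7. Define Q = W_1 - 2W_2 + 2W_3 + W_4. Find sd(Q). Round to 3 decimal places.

35.289

var(W_1) = 676, var(W_2) = 30.25, var(W_3) = 110.25, var(W_4) = 7.29
By independence, var(Q) = (1)²var(W_1) + (-2)²var(W_2) + (2)²var(W_3) + (1)²var(W_4)
= (1)²·676 + (-2)²·30.25 + (2)²·110.25 + (1)²·7.29 = 1245.29
sd(Q) = √1245.29 ≈ 35.289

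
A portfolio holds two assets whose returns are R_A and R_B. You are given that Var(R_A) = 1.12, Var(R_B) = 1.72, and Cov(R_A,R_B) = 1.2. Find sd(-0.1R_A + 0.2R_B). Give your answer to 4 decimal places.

Var(-0.1R_A + 0.2R_B) = (-0.1)²·Var(R_A) + (0.2)²·Var(R_B) + 2·(-0.1)·(0.2)·Cov(R_A,R_B)
= 0.01·1.12 + 0.04·1.72 + -0.04·1.2 = 0.032
sd(-0.1R_A + 0.2R_B) = √0.032 ≈ 0.1789

0.1789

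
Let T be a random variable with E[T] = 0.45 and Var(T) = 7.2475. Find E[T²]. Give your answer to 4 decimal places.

7.4500

E[T²] = Var(T) + (E[T])² = 7.2475 + (0.45)² = 7.45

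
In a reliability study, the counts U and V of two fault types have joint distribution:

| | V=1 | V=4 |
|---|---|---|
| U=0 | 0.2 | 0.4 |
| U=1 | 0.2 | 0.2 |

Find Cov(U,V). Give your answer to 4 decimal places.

-0.1200

E[U] = 0.4,  E[V] = 2.8
E[UV] = 1
Cov(U,V) = E[UV] − E[U]E[V] = 1 − (0.4)(2.8) = -0.12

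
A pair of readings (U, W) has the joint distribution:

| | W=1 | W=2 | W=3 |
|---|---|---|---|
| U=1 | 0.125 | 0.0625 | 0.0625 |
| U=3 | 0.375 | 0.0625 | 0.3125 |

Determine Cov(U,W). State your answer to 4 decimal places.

0.0625

E[U] = 2.5,  E[W] = 1.875
E[UW] = 4.75
Cov(U,W) = E[UW] − E[U]E[W] = 4.75 − (2.5)(1.875) = 0.0625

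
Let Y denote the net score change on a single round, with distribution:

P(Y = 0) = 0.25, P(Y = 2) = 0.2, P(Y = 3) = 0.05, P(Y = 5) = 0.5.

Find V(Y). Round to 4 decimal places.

4.4475

E[Y] = (0)(0.25) + (2)(0.2) + (3)(0.05) + (5)(0.5) = 3.05
E[Y²] = (0)²(0.25) + (2)²(0.2) + (3)²(0.05) + (5)²(0.5) = 13.75
V(Y) = E[Y²] − (E[Y])² = 13.75 − (3.05)² = 4.4475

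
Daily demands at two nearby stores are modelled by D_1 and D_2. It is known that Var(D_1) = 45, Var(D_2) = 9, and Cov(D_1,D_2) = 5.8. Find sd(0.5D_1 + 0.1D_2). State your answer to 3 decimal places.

3.453

Var(0.5D_1 + 0.1D_2) = (0.5)²·Var(D_1) + (0.1)²·Var(D_2) + 2·(0.5)·(0.1)·Cov(D_1,D_2)
= 0.25·45 + 0.01·9 + 0.1·5.8 = 11.92
sd(0.5D_1 + 0.1D_2) = √11.92 ≈ 3.453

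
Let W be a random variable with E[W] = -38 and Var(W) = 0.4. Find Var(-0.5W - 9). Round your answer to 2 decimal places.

Var(-0.5W - 9) = (-0.5)²·Var(W) = 0.25·0.4 = 0.1

0.10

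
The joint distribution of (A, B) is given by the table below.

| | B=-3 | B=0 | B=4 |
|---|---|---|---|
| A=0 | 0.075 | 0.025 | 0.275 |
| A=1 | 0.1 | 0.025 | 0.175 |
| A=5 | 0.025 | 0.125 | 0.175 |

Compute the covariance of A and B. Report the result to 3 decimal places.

E[A] = 1.925,  E[B] = 1.9
E[AB] = 3.525
Cov(A,B) = E[AB] − E[A]E[B] = 3.525 − (1.925)(1.9) = -0.1325

-0.133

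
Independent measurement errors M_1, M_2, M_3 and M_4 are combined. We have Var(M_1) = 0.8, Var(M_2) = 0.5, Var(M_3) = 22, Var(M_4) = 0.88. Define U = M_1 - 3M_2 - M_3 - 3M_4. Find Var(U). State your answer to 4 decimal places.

35.2200

By independence, Var(U) = (1)²Var(M_1) + (-3)²Var(M_2) + (-1)²Var(M_3) + (-3)²Var(M_4)
= (1)²·0.8 + (-3)²·0.5 + (-1)²·22 + (-3)²·0.88 = 35.22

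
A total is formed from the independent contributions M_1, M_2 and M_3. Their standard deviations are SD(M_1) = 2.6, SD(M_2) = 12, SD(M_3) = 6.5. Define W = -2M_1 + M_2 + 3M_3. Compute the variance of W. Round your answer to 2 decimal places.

var(M_1) = 6.76, var(M_2) = 144, var(M_3) = 42.25
By independence, var(W) = (-2)²var(M_1) + (1)²var(M_2) + (3)²var(M_3)
= (-2)²·6.76 + (1)²·144 + (3)²·42.25 = 551.29

551.29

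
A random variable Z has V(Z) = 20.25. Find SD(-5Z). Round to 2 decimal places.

22.50

V(-5Z) = (-5)²·20.25 = 506.25
SD(-5Z) = √506.25 ≈ 22.50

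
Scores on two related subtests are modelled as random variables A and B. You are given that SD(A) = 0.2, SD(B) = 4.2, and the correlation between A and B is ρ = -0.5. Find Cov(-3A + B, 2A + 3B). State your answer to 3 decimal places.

Var(A) = (0.2)² = 0.04;  Var(B) = (4.2)² = 17.64
Cov(A,B) = ρ·SD(A)·SD(B) = -0.5·0.2·4.2 = -0.42
Cov(-3A + B, 2A + 3B) = (-3)(2)Var(A) + (1)(3)Var(B) + [(-3)(3) + (1)(2)]Cov(A,B)
= -6·0.04 + 3·17.64 + -7·-0.42 = 55.62

55.620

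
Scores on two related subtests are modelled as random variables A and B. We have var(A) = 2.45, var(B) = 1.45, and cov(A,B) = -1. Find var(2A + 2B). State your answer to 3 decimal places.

var(2A + 2B) = (2)²·var(A) + (2)²·var(B) + 2·(2)·(2)·cov(A,B)
= 4·2.45 + 4·1.45 + 8·-1 = 7.6

7.600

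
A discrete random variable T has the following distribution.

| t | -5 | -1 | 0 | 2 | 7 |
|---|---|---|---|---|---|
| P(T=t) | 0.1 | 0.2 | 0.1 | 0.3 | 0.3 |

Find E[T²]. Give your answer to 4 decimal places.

18.6000

E[T²] = (-5)²(0.1) + (-1)²(0.2) + (0)²(0.1) + (2)²(0.3) + (7)²(0.3) = 18.6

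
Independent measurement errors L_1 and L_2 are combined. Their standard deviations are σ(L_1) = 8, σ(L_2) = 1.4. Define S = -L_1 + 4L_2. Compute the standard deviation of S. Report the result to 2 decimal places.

9.77

Var(L_1) = 64, Var(L_2) = 1.96
By independence, Var(S) = (-1)²Var(L_1) + (4)²Var(L_2)
= (-1)²·64 + (4)²·1.96 = 95.36
σ(S) = √95.36 ≈ 9.77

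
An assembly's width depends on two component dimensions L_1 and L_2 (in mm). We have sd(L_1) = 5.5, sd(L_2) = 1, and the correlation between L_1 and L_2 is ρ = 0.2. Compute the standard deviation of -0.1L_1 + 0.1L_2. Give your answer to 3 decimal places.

var(L_1) = (5.5)² = 30.25;  var(L_2) = (1)² = 1
Cov(L_1,L_2) = ρ·sd(L_1)·sd(L_2) = 0.2·5.5·1 = 1.1
var(-0.1L_1 + 0.1L_2) = (-0.1)²·var(L_1) + (0.1)²·var(L_2) + 2·(-0.1)·(0.1)·Cov(L_1,L_2)
= 0.01·30.25 + 0.01·1 + -0.02·1.1 = 0.2905
sd(-0.1L_1 + 0.1L_2) = √0.2905 ≈ 0.539

0.539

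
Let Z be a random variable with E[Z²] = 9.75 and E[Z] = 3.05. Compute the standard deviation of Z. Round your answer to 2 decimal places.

V(Z) = 9.75 − (3.05)² = 0.4475
SD(Z) = √0.4475 ≈ 0.67

0.67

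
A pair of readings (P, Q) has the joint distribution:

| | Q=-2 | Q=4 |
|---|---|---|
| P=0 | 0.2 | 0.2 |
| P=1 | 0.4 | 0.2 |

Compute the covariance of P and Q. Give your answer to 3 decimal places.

-0.240

E[P] = 0.6,  E[Q] = 0.4
E[PQ] = 0
Cov(P,Q) = E[PQ] − E[P]E[Q] = 0 − (0.6)(0.4) = -0.24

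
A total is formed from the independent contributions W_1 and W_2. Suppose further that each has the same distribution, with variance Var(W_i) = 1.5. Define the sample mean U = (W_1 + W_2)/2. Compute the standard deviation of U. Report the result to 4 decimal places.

By independence, Var(U) = (0.5)²Var(W_1) + (0.5)²Var(W_2)
= (0.5)²·1.5 + (0.5)²·1.5 = 0.75
sd(U) = √0.75 ≈ 0.8660

0.8660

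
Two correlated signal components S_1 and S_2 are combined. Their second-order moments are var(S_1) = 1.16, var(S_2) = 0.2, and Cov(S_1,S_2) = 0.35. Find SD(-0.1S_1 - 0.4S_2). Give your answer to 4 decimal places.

0.2676

var(-0.1S_1 - 0.4S_2) = (-0.1)²·var(S_1) + (-0.4)²·var(S_2) + 2·(-0.1)·(-0.4)·Cov(S_1,S_2)
= 0.01·1.16 + 0.16·0.2 + 0.08·0.35 = 0.0716
SD(-0.1S_1 - 0.4S_2) = √0.0716 ≈ 0.2676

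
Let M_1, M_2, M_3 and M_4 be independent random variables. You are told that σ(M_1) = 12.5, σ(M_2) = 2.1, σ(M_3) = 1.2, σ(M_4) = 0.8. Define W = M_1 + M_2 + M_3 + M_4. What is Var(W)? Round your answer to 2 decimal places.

Var(M_1) = 156.25, Var(M_2) = 4.41, Var(M_3) = 1.44, Var(M_4) = 0.64
By independence, Var(W) = (1)²Var(M_1) + (1)²Var(M_2) + (1)²Var(M_3) + (1)²Var(M_4)
= (1)²·156.25 + (1)²·4.41 + (1)²·1.44 + (1)²·0.64 = 162.74

162.74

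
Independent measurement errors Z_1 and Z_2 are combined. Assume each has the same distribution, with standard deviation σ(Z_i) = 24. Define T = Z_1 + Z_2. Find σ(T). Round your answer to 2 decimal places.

33.94

V(Z_i) = (24)² = 576
By independence, V(T) = (1)²V(Z_1) + (1)²V(Z_2)
= (1)²·576 + (1)²·576 = 1152
σ(T) = √1152 ≈ 33.94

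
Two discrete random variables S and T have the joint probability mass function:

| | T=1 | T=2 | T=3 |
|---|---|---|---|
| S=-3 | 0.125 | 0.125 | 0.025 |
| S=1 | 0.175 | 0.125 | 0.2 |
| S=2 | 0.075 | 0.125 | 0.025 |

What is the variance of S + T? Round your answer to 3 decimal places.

4.950

E[S] = 0.125,  E[T] = 1.875,  E[ST] = 0.475
V(S) = 3.875 − (0.125)² = 3.859375;  V(T) = 4.125 − (1.875)² = 0.609375
Cov(S,T) = 0.475 − (0.125)(1.875) = 0.240625
V(S + T) = (1)²·3.859375 + (1)²·0.609375 + 2·(1)·(1)·0.240625 = 4.95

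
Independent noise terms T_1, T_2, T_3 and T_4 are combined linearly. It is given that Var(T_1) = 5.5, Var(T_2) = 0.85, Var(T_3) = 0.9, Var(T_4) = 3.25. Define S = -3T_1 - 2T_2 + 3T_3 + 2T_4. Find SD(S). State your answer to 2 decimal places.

8.60

By independence, Var(S) = (-3)²Var(T_1) + (-2)²Var(T_2) + (3)²Var(T_3) + (2)²Var(T_4)
= (-3)²·5.5 + (-2)²·0.85 + (3)²·0.9 + (2)²·3.25 = 74
SD(S) = √74 ≈ 8.60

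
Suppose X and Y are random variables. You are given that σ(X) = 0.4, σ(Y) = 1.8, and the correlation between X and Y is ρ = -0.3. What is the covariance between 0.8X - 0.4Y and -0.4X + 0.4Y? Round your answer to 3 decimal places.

-0.673

Var(X) = (0.4)² = 0.16;  Var(Y) = (1.8)² = 3.24
cov(X,Y) = ρ·σ(X)·σ(Y) = -0.3·0.4·1.8 = -0.216
cov(0.8X - 0.4Y, -0.4X + 0.4Y) = (0.8)(-0.4)Var(X) + (-0.4)(0.4)Var(Y) + [(0.8)(0.4) + (-0.4)(-0.4)]cov(X,Y)
= -0.32·0.16 + -0.16·3.24 + 0.48·-0.216 = -0.67328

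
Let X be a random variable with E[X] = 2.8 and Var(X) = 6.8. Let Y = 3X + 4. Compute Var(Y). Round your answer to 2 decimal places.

Var(3X + 4) = (3)²·Var(X) = 9·6.8 = 61.2

61.20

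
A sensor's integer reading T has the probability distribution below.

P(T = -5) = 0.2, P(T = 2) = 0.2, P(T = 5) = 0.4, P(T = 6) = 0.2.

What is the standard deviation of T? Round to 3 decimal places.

4.030

E[T] = (-5)(0.2) + (2)(0.2) + (5)(0.4) + (6)(0.2) = 2.6
E[T²] = (-5)²(0.2) + (2)²(0.2) + (5)²(0.4) + (6)²(0.2) = 23
Var(T) = E[T²] − (E[T])² = 23 − (2.6)² = 16.24
σ(T) = √16.24 ≈ 4.030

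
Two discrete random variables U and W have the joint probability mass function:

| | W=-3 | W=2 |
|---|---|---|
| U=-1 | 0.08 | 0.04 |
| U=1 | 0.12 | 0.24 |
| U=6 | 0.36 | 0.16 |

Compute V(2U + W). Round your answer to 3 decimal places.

31.434

E[U] = 3.36,  E[W] = -0.8,  E[UW] = -4.28
V(U) = 19.2 − (3.36)² = 7.9104;  V(W) = 6.8 − (-0.8)² = 6.16
cov(U,W) = -4.28 − (3.36)(-0.8) = -1.592
V(2U + W) = (2)²·7.9104 + (1)²·6.16 + 2·(2)·(1)·-1.592 = 31.4336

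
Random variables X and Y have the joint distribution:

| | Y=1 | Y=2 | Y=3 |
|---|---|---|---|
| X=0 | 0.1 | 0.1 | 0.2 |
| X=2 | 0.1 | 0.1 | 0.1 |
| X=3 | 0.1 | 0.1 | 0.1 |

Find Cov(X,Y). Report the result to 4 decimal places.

-0.1500

E[X] = 1.5,  E[Y] = 2.1
E[XY] = 3
Cov(X,Y) = E[XY] − E[X]E[Y] = 3 − (1.5)(2.1) = -0.15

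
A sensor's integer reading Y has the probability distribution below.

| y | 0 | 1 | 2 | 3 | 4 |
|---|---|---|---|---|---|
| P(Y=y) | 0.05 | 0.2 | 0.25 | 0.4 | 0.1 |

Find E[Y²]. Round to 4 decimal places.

E[Y²] = (0)²(0.05) + (1)²(0.2) + (2)²(0.25) + (3)²(0.4) + (4)²(0.1) = 6.4

6.4000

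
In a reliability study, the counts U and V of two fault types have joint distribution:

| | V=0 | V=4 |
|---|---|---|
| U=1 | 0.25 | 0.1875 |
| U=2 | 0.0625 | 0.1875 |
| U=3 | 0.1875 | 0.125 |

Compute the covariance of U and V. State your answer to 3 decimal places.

0.000

E[U] = 1.875,  E[V] = 2
E[UV] = 3.75
Cov(U,V) = E[UV] − E[U]E[V] = 3.75 − (1.875)(2) = 0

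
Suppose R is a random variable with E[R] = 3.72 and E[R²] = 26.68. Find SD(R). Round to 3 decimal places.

Var(R) = 26.68 − (3.72)² = 12.8416
SD(R) = √12.8416 ≈ 3.584

3.584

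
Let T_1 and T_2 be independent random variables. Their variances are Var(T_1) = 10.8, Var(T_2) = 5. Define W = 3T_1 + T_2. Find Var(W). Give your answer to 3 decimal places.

102.200

By independence, Var(W) = (3)²Var(T_1) + (1)²Var(T_2)
= (3)²·10.8 + (1)²·5 = 102.2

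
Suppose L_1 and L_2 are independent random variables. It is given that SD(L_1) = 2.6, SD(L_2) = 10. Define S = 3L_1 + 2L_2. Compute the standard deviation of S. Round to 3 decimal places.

21.467

Var(L_1) = 6.76, Var(L_2) = 100
By independence, Var(S) = (3)²Var(L_1) + (2)²Var(L_2)
= (3)²·6.76 + (2)²·100 = 460.84
SD(S) = √460.84 ≈ 21.467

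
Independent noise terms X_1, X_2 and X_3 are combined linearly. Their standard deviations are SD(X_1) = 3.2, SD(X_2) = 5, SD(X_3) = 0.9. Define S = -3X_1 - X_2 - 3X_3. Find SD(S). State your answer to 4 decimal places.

V(X_1) = 10.24, V(X_2) = 25, V(X_3) = 0.81
By independence, V(S) = (-3)²V(X_1) + (-1)²V(X_2) + (-3)²V(X_3)
= (-3)²·10.24 + (-1)²·25 + (-3)²·0.81 = 124.45
SD(S) = √124.45 ≈ 11.1557

11.1557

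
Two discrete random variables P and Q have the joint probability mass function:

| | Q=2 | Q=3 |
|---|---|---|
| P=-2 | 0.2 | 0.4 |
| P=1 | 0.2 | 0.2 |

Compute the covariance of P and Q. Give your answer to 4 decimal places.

-0.1200

E[P] = -0.8,  E[Q] = 2.6
E[PQ] = -2.2
Cov(P,Q) = E[PQ] − E[P]E[Q] = -2.2 − (-0.8)(2.6) = -0.12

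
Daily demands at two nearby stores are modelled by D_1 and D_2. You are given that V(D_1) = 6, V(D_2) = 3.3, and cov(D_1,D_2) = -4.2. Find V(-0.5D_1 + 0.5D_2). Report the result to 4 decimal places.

V(-0.5D_1 + 0.5D_2) = (-0.5)²·V(D_1) + (0.5)²·V(D_2) + 2·(-0.5)·(0.5)·cov(D_1,D_2)
= 0.25·6 + 0.25·3.3 + -0.5·-4.2 = 4.425

4.4250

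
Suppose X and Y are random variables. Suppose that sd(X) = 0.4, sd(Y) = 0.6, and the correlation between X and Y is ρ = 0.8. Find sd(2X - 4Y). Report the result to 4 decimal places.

1.8243

V(X) = (0.4)² = 0.16;  V(Y) = (0.6)² = 0.36
Cov(X,Y) = ρ·sd(X)·sd(Y) = 0.8·0.4·0.6 = 0.192
V(2X - 4Y) = (2)²·V(X) + (-4)²·V(Y) + 2·(2)·(-4)·Cov(X,Y)
= 4·0.16 + 16·0.36 + -16·0.192 = 3.328
sd(2X - 4Y) = √3.328 ≈ 1.8243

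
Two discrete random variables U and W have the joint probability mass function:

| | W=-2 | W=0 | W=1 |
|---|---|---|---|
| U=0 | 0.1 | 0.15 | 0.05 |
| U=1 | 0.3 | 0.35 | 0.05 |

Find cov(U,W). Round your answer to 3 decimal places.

-0.060

E[U] = 0.7,  E[W] = -0.7
E[UW] = -0.55
cov(U,W) = E[UW] − E[U]E[W] = -0.55 − (0.7)(-0.7) = -0.06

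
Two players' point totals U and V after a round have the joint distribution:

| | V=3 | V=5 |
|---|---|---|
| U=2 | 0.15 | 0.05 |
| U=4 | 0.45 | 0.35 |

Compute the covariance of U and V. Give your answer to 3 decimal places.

0.120

E[U] = 3.6,  E[V] = 3.8
E[UV] = 13.8
Cov(U,V) = E[UV] − E[U]E[V] = 13.8 − (3.6)(3.8) = 0.12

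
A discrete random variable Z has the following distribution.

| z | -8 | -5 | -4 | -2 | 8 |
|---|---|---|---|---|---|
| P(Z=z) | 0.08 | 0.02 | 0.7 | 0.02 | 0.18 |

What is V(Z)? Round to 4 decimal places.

23.8404

E[Z] = (-8)(0.08) + (-5)(0.02) + (-4)(0.7) + (-2)(0.02) + (8)(0.18) = -2.14
E[Z²] = (-8)²(0.08) + (-5)²(0.02) + (-4)²(0.7) + (-2)²(0.02) + (8)²(0.18) = 28.42
V(Z) = E[Z²] − (E[Z])² = 28.42 − (-2.14)² = 23.8404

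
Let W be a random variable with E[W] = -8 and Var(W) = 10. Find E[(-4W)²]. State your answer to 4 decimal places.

E[-4W] = -4·-8 = 32
Var(-4W) = (-4)²·10 = 160
E[(-4W)²] = Var((-4W)) + (E[(-4W)])² = 160 + (32)² = 1184

1184.0000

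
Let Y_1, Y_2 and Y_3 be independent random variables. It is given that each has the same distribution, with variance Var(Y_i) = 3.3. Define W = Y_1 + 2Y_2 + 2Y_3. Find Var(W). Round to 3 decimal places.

29.700

By independence, Var(W) = (1)²Var(Y_1) + (2)²Var(Y_2) + (2)²Var(Y_3)
= (1)²·3.3 + (2)²·3.3 + (2)²·3.3 = 29.7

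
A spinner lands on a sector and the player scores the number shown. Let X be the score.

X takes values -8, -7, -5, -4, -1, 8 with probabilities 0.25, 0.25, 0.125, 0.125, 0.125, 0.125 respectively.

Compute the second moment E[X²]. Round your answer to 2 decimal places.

E[X²] = (-8)²(0.25) + (-7)²(0.25) + (-5)²(0.125) + (-4)²(0.125) + (-1)²(0.125) + (8)²(0.125) = 41.5

41.50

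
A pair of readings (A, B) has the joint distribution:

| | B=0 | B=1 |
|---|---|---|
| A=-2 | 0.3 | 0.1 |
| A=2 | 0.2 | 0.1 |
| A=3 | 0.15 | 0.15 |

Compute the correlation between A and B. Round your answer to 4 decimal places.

E[A] = 0.7,  E[B] = 0.35
E[AB] = 0.45
Cov(A,B) = E[AB] − E[A]E[B] = 0.45 − (0.7)(0.35) = 0.205
var(A) = 5.01,  var(B) = 0.2275
ρ = 0.205 / √(5.01·0.2275) ≈ 0.1920

0.1920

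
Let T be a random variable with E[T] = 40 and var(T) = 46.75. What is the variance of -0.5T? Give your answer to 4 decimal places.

11.6875

var(-0.5T) = (-0.5)²·var(T) = 0.25·46.75 = 11.6875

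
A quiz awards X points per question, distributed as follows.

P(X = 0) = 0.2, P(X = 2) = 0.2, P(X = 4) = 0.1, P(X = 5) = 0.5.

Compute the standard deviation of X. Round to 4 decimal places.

2.0025

E[X] = (0)(0.2) + (2)(0.2) + (4)(0.1) + (5)(0.5) = 3.3
E[X²] = (0)²(0.2) + (2)²(0.2) + (4)²(0.1) + (5)²(0.5) = 14.9
V(X) = E[X²] − (E[X])² = 14.9 − (3.3)² = 4.01
SD(X) = √4.01 ≈ 2.0025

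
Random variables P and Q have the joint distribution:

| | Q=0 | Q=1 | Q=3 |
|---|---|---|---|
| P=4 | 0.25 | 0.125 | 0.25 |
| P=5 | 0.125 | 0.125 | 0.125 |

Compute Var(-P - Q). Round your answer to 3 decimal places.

E[P] = 4.375,  E[Q] = 1.375,  E[PQ] = 6
Var(P) = 19.375 − (4.375)² = 0.234375;  Var(Q) = 3.625 − (1.375)² = 1.734375
Cov(P,Q) = 6 − (4.375)(1.375) = -0.015625
Var(-P - Q) = (-1)²·0.234375 + (-1)²·1.734375 + 2·(-1)·(-1)·-0.015625 = 1.9375

1.938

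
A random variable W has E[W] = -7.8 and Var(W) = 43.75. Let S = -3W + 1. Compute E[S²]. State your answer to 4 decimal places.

E[-3W + 1] = -3·-7.8 + 1 = 24.4
Var(-3W + 1) = (-3)²·43.75 = 393.75
E[S²] = Var(S) + (E[S])² = 393.75 + (24.4)² = 989.11

989.1100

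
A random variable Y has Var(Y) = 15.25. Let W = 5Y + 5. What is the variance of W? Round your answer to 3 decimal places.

Var(5Y + 5) = (5)²·Var(Y) = 25·15.25 = 381.25

381.250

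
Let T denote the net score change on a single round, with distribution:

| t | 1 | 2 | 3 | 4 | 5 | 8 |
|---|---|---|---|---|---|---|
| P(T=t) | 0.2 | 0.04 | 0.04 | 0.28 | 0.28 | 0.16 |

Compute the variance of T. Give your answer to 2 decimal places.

E[T] = (1)(0.2) + (2)(0.04) + (3)(0.04) + (4)(0.28) + (5)(0.28) + (8)(0.16) = 4.2
E[T²] = (1)²(0.2) + (2)²(0.04) + (3)²(0.04) + (4)²(0.28) + (5)²(0.28) + (8)²(0.16) = 22.44
Var(T) = E[T²] − (E[T])² = 22.44 − (4.2)² = 4.8

4.80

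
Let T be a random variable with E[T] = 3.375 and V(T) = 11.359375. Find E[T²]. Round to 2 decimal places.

E[T²] = V(T) + (E[T])² = 11.359375 + (3.375)² = 22.75

22.75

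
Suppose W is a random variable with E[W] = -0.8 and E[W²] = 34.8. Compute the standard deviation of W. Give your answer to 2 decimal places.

5.84

V(W) = 34.8 − (-0.8)² = 34.16
SD(W) = √34.16 ≈ 5.84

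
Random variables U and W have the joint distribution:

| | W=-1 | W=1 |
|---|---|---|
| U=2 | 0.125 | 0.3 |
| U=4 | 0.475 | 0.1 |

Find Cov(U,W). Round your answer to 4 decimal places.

-0.5200

E[U] = 3.15,  E[W] = -0.2
E[UW] = -1.15
Cov(U,W) = E[UW] − E[U]E[W] = -1.15 − (3.15)(-0.2) = -0.52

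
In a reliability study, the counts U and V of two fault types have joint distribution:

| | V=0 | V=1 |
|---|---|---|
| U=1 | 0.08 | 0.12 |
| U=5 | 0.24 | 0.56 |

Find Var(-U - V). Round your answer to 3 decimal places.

2.906

E[U] = 4.2,  E[V] = 0.68,  E[UV] = 2.92
Var(U) = 20.2 − (4.2)² = 2.56;  Var(V) = 0.68 − (0.68)² = 0.2176
Cov(U,V) = 2.92 − (4.2)(0.68) = 0.064
Var(-U - V) = (-1)²·2.56 + (-1)²·0.2176 + 2·(-1)·(-1)·0.064 = 2.9056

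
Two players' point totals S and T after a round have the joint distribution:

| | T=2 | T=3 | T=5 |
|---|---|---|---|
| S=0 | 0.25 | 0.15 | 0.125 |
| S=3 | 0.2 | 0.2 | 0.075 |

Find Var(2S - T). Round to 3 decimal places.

10.540

E[S] = 1.425,  E[T] = 2.95,  E[ST] = 4.125
Var(S) = 4.275 − (1.425)² = 2.244375;  Var(T) = 9.95 − (2.95)² = 1.2475
cov(S,T) = 4.125 − (1.425)(2.95) = -0.07875
Var(2S - T) = (2)²·2.244375 + (-1)²·1.2475 + 2·(2)·(-1)·-0.07875 = 10.54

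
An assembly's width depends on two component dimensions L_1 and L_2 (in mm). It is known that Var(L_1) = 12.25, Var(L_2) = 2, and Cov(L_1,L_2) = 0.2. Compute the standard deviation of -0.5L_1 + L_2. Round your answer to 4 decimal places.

2.2051

Var(-0.5L_1 + L_2) = (-0.5)²·Var(L_1) + (1)²·Var(L_2) + 2·(-0.5)·(1)·Cov(L_1,L_2)
= 0.25·12.25 + 1·2 + -1·0.2 = 4.8625
SD(-0.5L_1 + L_2) = √4.8625 ≈ 2.2051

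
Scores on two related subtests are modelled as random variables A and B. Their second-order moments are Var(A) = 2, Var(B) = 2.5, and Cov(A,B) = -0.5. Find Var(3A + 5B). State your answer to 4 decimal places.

Var(3A + 5B) = (3)²·Var(A) + (5)²·Var(B) + 2·(3)·(5)·Cov(A,B)
= 9·2 + 25·2.5 + 30·-0.5 = 65.5

65.5000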